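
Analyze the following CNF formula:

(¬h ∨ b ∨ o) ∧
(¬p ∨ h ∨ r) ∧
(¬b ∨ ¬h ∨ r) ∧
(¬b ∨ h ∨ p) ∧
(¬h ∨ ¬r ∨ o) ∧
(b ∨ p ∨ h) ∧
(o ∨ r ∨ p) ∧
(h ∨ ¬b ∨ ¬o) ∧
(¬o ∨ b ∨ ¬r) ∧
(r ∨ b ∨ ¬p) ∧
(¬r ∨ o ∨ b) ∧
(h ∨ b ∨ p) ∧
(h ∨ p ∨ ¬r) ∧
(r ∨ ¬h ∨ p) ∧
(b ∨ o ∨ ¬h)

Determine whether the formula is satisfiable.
Yes

Yes, the formula is satisfiable.

One satisfying assignment is: h=False, p=True, r=True, b=True, o=False

Verification: With this assignment, all 15 clauses evaluate to true.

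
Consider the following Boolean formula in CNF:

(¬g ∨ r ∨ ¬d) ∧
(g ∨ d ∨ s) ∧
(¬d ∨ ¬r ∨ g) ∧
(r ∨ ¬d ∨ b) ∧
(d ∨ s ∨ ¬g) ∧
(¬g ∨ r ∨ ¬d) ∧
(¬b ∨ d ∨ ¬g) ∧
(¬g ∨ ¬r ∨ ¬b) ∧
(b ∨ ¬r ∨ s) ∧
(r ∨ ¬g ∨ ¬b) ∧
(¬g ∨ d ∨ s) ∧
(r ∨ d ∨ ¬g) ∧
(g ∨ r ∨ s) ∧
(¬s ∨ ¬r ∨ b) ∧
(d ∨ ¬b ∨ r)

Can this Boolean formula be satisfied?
Yes

Yes, the formula is satisfiable.

One satisfying assignment is: b=False, g=False, d=False, s=True, r=False

Verification: With this assignment, all 15 clauses evaluate to true.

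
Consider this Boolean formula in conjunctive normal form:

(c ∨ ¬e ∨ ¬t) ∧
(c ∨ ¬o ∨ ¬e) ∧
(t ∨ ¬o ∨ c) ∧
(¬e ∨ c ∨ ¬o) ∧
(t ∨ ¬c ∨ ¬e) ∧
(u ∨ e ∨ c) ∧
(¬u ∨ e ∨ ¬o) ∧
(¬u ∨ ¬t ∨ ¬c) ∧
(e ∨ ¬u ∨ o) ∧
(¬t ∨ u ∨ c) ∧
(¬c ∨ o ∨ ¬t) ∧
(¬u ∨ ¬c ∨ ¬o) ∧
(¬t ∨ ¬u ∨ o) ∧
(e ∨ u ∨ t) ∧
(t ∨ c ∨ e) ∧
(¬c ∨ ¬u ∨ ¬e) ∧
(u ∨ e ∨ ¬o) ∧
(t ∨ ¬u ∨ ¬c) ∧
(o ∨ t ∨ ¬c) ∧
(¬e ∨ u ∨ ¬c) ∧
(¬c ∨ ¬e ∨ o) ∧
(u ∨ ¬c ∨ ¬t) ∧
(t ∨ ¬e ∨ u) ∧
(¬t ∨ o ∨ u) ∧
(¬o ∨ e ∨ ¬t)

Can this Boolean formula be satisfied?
Yes

Yes, the formula is satisfiable.

One satisfying assignment is: o=False, u=True, e=True, t=False, c=False

Verification: With this assignment, all 25 clauses evaluate to true.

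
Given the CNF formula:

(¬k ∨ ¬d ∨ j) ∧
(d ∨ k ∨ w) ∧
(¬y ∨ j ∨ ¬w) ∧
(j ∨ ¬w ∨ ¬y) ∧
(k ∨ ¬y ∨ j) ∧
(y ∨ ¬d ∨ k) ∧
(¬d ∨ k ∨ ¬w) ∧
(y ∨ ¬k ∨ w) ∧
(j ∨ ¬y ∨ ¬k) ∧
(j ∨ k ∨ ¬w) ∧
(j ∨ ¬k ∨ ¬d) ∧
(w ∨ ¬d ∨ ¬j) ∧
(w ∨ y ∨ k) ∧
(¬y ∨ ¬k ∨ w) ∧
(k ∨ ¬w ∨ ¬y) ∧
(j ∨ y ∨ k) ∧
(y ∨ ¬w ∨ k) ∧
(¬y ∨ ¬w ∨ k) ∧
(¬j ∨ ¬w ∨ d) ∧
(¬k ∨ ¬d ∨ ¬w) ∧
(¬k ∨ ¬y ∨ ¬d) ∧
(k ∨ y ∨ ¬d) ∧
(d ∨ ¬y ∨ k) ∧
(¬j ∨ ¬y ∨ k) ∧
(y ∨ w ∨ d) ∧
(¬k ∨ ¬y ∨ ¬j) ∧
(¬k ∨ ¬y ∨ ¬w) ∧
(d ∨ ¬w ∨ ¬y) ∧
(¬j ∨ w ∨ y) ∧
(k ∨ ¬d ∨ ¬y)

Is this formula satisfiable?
Yes

Yes, the formula is satisfiable.

One satisfying assignment is: j=False, w=True, y=False, k=True, d=False

Verification: With this assignment, all 30 clauses evaluate to true.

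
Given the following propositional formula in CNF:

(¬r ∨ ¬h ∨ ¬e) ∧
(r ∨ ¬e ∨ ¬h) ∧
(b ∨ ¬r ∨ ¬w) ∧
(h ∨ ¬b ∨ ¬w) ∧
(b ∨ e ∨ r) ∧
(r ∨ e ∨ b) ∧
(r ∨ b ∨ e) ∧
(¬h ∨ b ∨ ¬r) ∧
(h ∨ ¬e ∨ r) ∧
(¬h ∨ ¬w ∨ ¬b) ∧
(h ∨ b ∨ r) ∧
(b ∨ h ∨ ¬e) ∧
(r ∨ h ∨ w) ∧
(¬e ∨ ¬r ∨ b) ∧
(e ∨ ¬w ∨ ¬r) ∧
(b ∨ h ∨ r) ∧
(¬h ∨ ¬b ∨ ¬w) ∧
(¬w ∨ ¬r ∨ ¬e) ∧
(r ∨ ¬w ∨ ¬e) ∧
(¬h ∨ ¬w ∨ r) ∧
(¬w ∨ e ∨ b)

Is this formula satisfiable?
Yes

Yes, the formula is satisfiable.

One satisfying assignment is: e=False, r=True, h=False, w=False, b=False

Verification: With this assignment, all 21 clauses evaluate to true.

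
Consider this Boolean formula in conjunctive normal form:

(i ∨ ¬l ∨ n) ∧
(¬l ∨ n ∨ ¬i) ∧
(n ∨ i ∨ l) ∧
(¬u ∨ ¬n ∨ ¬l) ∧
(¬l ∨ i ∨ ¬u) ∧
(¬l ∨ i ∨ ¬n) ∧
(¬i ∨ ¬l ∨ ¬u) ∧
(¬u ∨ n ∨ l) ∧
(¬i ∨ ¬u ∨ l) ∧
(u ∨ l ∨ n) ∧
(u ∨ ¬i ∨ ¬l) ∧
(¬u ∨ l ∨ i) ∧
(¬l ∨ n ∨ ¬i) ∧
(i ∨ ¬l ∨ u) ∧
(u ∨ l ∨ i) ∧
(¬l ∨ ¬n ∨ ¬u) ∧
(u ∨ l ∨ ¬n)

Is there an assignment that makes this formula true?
No

No, the formula is not satisfiable.

No assignment of truth values to the variables can make all 17 clauses true simultaneously.

The formula is UNSAT (unsatisfiable).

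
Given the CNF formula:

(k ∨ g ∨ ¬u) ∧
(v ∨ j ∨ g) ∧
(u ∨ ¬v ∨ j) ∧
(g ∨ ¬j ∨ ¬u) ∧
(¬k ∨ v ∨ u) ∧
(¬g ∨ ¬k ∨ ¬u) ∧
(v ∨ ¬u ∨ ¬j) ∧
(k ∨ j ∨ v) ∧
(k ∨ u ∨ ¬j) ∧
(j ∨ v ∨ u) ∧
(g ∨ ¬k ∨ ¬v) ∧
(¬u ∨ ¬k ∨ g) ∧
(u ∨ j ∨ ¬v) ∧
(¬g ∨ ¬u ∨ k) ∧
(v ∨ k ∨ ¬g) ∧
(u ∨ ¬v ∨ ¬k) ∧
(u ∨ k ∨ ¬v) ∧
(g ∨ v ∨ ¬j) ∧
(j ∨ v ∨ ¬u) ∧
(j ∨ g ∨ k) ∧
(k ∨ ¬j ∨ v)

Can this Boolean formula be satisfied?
No

No, the formula is not satisfiable.

No assignment of truth values to the variables can make all 21 clauses true simultaneously.

The formula is UNSAT (unsatisfiable).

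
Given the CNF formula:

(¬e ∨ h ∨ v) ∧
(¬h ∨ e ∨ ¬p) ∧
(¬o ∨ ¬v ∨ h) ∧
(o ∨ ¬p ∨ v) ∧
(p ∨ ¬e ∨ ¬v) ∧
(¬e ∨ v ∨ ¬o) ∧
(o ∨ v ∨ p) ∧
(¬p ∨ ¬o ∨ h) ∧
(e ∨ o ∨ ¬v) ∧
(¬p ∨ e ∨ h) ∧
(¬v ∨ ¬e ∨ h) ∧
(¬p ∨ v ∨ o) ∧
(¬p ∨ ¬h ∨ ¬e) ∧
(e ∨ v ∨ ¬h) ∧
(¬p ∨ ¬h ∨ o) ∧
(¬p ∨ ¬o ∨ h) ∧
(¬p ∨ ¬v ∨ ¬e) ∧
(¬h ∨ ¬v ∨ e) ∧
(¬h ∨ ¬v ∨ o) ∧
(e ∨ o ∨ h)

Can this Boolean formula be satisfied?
Yes

Yes, the formula is satisfiable.

One satisfying assignment is: v=False, p=False, h=False, o=True, e=False

Verification: With this assignment, all 20 clauses evaluate to true.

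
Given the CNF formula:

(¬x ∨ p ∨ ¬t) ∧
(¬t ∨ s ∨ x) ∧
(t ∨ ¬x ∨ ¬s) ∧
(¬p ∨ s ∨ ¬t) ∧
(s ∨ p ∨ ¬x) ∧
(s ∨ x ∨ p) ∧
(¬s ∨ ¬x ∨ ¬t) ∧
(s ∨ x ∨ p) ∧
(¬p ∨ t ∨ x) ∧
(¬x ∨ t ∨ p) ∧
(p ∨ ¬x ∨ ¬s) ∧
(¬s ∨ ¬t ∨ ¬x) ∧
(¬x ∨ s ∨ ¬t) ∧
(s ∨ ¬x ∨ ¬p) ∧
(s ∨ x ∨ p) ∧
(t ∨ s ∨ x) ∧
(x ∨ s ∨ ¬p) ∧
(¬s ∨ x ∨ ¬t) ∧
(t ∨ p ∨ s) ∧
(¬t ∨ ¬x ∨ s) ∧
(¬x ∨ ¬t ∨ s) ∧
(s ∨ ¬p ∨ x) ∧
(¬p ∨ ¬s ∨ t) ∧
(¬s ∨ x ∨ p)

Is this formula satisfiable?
No

No, the formula is not satisfiable.

No assignment of truth values to the variables can make all 24 clauses true simultaneously.

The formula is UNSAT (unsatisfiable).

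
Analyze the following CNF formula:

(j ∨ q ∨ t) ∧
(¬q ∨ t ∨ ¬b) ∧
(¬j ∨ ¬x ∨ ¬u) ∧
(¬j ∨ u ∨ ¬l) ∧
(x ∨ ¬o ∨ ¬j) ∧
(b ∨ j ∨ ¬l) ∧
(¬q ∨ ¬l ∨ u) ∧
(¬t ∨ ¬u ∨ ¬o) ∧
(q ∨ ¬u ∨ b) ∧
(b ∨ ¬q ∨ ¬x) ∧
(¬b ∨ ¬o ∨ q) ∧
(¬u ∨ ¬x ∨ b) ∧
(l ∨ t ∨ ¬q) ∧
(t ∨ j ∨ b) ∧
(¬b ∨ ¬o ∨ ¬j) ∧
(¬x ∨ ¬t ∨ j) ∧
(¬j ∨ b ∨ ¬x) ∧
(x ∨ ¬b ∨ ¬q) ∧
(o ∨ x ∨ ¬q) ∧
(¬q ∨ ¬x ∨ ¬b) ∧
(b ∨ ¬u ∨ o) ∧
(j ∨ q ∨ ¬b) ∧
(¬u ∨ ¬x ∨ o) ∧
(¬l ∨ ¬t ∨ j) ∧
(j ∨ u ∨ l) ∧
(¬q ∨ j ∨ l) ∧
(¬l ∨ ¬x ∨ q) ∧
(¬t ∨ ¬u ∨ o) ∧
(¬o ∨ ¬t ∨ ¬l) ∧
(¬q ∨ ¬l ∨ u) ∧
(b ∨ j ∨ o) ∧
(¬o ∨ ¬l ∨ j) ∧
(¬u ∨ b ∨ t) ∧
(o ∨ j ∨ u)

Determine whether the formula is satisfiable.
Yes

Yes, the formula is satisfiable.

One satisfying assignment is: o=False, b=False, q=False, l=False, j=True, t=False, x=False, u=False

Verification: With this assignment, all 34 clauses evaluate to true.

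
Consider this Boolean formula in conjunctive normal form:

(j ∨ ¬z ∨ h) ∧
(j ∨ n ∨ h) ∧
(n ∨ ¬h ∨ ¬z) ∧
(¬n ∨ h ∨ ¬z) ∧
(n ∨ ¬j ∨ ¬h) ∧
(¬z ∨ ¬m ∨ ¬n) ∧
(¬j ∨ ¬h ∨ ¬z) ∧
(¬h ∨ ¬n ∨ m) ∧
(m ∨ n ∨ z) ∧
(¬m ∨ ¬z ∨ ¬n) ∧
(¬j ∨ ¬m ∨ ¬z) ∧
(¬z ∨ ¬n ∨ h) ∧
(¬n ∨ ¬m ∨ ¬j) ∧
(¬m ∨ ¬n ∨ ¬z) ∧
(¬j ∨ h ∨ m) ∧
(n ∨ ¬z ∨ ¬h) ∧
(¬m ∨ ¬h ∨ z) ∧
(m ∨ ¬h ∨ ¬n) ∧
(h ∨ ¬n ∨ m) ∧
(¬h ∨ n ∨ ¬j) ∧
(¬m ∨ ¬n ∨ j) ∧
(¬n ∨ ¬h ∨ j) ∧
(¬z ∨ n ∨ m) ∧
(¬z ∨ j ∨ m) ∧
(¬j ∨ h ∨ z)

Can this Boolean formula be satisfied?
No

No, the formula is not satisfiable.

No assignment of truth values to the variables can make all 25 clauses true simultaneously.

The formula is UNSAT (unsatisfiable).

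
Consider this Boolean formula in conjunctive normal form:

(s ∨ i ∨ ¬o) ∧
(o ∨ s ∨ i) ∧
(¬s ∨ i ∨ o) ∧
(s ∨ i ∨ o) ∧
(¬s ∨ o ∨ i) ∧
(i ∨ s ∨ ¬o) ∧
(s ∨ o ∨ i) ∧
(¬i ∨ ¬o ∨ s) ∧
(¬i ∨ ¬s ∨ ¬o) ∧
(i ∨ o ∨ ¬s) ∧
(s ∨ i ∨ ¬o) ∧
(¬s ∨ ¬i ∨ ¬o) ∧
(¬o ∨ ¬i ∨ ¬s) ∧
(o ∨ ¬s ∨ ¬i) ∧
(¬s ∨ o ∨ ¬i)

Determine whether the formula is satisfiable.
Yes

Yes, the formula is satisfiable.

One satisfying assignment is: o=False, i=True, s=False

Verification: With this assignment, all 15 clauses evaluate to true.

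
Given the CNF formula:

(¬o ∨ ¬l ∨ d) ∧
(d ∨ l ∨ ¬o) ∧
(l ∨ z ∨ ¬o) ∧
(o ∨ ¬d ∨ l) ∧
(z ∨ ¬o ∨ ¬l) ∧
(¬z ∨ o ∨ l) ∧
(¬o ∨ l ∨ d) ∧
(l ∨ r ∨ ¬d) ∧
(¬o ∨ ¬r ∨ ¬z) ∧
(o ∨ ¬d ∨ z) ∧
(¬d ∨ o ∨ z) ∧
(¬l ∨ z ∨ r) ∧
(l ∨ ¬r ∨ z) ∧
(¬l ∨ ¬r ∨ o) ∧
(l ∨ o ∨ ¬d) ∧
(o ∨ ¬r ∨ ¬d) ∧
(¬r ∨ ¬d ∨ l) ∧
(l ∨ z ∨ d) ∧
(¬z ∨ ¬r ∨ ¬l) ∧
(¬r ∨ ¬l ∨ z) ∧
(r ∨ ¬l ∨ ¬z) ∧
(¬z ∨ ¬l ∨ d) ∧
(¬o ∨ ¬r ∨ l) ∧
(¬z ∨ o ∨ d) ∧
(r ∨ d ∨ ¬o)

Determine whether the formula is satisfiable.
No

No, the formula is not satisfiable.

No assignment of truth values to the variables can make all 25 clauses true simultaneously.

The formula is UNSAT (unsatisfiable).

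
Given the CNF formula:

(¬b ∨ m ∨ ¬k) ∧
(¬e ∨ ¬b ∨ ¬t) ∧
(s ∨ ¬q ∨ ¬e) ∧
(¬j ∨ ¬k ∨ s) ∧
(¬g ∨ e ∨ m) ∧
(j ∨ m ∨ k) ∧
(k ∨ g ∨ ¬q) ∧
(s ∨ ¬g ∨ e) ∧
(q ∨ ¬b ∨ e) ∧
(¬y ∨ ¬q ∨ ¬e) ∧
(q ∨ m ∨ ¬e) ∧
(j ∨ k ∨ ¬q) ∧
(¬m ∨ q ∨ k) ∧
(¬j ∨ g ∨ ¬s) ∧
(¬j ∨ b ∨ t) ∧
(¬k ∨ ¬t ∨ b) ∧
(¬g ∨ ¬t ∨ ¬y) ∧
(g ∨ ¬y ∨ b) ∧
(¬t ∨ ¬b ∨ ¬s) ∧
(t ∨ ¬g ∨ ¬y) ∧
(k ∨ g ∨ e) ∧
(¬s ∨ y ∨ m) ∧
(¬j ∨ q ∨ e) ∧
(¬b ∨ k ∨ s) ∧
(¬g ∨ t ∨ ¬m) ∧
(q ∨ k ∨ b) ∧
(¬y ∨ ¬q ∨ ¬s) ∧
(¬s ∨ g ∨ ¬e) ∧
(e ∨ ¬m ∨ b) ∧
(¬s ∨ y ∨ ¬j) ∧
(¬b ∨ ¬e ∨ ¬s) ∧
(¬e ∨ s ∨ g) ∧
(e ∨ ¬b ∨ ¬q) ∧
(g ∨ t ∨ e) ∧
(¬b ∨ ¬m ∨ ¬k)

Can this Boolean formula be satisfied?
No

No, the formula is not satisfiable.

No assignment of truth values to the variables can make all 35 clauses true simultaneously.

The formula is UNSAT (unsatisfiable).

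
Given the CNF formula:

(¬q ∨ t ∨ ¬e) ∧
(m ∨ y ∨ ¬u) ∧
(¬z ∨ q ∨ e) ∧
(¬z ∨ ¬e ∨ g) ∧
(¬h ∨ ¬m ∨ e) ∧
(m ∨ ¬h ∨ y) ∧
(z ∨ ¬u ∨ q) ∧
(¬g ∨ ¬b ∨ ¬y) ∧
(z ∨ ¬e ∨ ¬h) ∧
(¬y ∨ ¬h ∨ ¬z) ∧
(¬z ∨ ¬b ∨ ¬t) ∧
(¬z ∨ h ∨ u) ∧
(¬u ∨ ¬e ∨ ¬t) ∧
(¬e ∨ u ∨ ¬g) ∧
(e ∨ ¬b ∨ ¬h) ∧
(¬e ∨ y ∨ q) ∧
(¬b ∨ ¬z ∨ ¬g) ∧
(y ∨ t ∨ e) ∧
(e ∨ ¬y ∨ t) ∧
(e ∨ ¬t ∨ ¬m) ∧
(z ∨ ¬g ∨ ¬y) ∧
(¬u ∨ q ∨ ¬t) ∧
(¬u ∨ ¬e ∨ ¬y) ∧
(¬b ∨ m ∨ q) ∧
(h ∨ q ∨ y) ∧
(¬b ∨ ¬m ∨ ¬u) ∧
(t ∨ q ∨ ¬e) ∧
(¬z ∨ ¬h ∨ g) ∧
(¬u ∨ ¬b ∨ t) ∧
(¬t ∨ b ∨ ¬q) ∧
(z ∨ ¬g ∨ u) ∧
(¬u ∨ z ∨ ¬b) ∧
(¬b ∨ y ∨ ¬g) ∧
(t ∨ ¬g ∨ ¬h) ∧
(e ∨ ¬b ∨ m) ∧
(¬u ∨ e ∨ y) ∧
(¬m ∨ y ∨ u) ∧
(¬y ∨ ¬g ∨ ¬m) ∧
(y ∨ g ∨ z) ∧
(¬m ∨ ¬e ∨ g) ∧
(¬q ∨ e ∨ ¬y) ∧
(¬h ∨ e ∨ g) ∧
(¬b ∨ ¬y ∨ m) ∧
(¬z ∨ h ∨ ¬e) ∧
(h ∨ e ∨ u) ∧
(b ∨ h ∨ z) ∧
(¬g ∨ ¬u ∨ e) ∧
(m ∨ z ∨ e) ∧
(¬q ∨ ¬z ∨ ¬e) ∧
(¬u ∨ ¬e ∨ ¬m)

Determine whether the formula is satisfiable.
No

No, the formula is not satisfiable.

No assignment of truth values to the variables can make all 50 clauses true simultaneously.

The formula is UNSAT (unsatisfiable).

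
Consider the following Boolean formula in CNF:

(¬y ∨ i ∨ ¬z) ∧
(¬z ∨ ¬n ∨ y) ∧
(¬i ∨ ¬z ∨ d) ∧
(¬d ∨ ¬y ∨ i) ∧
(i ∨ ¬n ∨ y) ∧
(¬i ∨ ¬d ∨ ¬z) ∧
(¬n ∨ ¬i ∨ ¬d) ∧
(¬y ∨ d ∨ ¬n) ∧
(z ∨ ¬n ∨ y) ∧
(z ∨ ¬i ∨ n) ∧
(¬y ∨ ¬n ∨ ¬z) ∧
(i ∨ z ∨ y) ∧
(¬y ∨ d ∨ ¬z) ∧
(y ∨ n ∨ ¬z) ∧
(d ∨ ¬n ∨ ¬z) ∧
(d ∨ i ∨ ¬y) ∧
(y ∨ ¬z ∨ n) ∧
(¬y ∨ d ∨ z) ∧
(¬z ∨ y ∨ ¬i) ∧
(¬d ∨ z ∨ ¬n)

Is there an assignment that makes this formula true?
No

No, the formula is not satisfiable.

No assignment of truth values to the variables can make all 20 clauses true simultaneously.

The formula is UNSAT (unsatisfiable).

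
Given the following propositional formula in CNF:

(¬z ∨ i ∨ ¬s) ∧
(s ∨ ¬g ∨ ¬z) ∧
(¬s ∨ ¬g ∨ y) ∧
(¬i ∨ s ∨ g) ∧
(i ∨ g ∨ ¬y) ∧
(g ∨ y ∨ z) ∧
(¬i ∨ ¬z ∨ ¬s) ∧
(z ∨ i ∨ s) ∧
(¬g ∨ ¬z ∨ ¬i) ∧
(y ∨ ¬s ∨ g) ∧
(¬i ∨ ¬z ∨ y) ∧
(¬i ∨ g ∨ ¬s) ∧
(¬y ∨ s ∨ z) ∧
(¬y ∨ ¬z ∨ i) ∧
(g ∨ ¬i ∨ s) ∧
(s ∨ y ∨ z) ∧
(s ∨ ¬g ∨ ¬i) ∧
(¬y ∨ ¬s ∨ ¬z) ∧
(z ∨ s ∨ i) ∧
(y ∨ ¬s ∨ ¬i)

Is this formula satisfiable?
Yes

Yes, the formula is satisfiable.

One satisfying assignment is: s=False, y=False, g=False, i=False, z=True

Verification: With this assignment, all 20 clauses evaluate to true.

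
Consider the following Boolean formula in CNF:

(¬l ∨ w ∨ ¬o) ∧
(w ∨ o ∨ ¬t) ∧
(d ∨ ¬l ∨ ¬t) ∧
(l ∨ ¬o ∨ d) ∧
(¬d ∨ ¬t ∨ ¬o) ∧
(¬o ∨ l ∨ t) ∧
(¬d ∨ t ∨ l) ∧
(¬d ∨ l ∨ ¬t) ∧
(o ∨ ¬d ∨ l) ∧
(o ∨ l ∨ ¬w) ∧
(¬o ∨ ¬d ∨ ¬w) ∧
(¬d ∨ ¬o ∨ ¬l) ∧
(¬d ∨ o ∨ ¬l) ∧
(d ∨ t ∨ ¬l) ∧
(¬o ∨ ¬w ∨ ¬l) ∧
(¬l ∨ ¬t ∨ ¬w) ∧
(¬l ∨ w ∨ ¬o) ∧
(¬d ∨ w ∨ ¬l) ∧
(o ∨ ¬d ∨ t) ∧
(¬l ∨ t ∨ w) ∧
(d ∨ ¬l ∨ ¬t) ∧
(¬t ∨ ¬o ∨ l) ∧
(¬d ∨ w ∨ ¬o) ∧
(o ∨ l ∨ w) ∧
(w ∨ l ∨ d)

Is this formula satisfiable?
No

No, the formula is not satisfiable.

No assignment of truth values to the variables can make all 25 clauses true simultaneously.

The formula is UNSAT (unsatisfiable).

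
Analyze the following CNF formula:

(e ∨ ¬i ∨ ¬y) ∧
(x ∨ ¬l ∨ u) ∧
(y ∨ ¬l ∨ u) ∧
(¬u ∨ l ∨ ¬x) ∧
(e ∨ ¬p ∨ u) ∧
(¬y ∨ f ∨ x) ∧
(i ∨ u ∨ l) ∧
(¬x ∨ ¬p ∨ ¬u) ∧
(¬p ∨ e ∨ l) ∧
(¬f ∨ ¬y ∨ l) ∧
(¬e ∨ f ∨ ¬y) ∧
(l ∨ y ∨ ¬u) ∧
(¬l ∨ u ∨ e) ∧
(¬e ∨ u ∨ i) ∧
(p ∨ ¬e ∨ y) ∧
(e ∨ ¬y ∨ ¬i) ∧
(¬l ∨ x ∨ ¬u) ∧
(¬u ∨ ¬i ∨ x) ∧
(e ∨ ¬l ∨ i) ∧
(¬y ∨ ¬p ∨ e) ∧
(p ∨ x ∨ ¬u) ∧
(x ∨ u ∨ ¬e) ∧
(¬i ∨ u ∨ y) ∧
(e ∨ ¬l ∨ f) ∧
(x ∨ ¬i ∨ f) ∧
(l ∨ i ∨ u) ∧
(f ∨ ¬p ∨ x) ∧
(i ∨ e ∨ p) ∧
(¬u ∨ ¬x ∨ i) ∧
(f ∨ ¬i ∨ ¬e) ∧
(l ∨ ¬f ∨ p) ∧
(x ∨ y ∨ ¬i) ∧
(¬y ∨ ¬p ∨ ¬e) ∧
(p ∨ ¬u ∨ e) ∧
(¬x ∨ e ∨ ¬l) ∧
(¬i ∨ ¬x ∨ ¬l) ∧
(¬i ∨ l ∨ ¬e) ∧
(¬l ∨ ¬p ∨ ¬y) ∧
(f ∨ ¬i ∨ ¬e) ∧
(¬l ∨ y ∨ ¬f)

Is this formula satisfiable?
No

No, the formula is not satisfiable.

No assignment of truth values to the variables can make all 40 clauses true simultaneously.

The formula is UNSAT (unsatisfiable).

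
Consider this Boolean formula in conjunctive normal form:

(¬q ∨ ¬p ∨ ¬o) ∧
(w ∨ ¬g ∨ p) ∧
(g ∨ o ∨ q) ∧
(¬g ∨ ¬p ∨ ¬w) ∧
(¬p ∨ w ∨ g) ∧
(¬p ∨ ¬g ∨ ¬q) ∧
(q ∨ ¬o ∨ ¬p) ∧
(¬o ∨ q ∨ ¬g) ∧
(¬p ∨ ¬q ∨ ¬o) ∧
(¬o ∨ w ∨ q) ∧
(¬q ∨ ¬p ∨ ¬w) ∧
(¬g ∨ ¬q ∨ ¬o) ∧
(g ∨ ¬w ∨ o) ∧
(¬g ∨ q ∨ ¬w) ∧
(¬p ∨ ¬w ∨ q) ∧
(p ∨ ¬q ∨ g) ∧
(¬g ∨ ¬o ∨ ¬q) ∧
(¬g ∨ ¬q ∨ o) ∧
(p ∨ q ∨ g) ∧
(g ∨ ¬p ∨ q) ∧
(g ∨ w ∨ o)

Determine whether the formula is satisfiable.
Yes

Yes, the formula is satisfiable.

One satisfying assignment is: o=False, w=False, q=False, p=True, g=True

Verification: With this assignment, all 21 clauses evaluate to true.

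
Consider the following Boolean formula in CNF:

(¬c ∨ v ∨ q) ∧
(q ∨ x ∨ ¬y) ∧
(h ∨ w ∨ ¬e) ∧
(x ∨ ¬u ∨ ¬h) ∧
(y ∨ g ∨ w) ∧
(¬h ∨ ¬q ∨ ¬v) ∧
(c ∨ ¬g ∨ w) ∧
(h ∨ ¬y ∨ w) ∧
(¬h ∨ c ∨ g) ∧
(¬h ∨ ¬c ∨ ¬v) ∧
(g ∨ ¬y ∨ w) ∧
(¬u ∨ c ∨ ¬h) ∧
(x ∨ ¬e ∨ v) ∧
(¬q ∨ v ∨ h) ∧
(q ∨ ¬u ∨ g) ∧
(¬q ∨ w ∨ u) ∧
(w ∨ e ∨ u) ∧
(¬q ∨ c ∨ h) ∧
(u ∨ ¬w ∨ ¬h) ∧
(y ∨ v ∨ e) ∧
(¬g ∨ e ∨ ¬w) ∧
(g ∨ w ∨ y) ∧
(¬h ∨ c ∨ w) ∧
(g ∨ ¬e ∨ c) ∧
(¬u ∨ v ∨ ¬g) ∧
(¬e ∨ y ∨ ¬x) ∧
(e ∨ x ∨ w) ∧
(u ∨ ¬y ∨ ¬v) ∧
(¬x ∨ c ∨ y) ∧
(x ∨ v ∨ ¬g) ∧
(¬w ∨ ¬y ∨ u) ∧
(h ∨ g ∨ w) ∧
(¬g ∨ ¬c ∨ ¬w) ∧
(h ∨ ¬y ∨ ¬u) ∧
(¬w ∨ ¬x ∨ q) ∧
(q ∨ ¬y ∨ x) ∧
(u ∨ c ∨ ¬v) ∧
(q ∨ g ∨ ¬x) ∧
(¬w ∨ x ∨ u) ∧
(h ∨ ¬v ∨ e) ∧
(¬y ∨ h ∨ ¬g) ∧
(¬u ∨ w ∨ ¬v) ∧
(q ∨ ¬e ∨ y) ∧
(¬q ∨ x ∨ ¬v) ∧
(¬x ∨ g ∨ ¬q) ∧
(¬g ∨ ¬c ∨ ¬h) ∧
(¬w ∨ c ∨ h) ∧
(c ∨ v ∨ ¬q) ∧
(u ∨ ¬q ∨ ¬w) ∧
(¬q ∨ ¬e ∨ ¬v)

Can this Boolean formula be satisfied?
No

No, the formula is not satisfiable.

No assignment of truth values to the variables can make all 50 clauses true simultaneously.

The formula is UNSAT (unsatisfiable).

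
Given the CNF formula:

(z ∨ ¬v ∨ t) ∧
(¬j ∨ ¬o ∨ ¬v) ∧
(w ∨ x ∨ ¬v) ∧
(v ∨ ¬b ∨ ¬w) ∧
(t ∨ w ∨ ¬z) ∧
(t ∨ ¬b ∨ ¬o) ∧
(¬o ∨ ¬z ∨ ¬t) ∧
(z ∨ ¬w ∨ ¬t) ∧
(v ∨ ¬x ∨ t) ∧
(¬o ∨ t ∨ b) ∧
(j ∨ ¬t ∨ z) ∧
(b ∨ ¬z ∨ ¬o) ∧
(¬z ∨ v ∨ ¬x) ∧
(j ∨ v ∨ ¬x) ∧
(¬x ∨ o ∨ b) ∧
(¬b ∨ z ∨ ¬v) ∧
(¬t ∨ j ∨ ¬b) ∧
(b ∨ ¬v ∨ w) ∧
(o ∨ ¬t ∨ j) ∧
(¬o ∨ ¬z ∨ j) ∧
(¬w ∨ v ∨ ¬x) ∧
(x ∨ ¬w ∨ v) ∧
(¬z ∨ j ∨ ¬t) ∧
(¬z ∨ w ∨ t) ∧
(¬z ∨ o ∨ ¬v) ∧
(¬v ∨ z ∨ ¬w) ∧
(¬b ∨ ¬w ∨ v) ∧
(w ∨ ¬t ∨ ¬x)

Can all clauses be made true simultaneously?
Yes

Yes, the formula is satisfiable.

One satisfying assignment is: x=False, b=False, v=False, t=False, z=False, w=False, o=False, j=False

Verification: With this assignment, all 28 clauses evaluate to true.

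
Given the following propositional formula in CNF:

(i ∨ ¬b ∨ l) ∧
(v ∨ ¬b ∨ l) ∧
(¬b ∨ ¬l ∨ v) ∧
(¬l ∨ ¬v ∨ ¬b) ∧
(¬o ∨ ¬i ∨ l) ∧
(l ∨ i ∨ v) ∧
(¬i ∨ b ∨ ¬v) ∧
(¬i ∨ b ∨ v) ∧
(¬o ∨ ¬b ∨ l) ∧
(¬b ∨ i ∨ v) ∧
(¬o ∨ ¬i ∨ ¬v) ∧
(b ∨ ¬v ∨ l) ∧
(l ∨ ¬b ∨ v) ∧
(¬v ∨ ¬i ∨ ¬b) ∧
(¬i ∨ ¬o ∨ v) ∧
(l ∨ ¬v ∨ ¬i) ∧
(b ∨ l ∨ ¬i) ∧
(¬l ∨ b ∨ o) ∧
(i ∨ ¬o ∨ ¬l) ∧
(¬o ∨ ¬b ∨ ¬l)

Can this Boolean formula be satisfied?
No

No, the formula is not satisfiable.

No assignment of truth values to the variables can make all 20 clauses true simultaneously.

The formula is UNSAT (unsatisfiable).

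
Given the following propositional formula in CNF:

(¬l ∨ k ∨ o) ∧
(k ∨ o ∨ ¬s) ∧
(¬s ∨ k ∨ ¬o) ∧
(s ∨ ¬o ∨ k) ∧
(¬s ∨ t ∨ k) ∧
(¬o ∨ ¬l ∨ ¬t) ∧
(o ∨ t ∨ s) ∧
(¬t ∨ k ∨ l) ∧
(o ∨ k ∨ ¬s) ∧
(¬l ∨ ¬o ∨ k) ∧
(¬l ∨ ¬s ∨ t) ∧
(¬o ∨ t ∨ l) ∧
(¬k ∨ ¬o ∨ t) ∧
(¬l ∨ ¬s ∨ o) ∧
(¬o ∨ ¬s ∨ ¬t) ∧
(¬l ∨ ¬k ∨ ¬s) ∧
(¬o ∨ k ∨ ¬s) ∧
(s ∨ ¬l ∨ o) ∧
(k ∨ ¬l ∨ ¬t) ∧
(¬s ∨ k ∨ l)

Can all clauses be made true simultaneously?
Yes

Yes, the formula is satisfiable.

One satisfying assignment is: l=False, s=False, k=True, t=True, o=False

Verification: With this assignment, all 20 clauses evaluate to true.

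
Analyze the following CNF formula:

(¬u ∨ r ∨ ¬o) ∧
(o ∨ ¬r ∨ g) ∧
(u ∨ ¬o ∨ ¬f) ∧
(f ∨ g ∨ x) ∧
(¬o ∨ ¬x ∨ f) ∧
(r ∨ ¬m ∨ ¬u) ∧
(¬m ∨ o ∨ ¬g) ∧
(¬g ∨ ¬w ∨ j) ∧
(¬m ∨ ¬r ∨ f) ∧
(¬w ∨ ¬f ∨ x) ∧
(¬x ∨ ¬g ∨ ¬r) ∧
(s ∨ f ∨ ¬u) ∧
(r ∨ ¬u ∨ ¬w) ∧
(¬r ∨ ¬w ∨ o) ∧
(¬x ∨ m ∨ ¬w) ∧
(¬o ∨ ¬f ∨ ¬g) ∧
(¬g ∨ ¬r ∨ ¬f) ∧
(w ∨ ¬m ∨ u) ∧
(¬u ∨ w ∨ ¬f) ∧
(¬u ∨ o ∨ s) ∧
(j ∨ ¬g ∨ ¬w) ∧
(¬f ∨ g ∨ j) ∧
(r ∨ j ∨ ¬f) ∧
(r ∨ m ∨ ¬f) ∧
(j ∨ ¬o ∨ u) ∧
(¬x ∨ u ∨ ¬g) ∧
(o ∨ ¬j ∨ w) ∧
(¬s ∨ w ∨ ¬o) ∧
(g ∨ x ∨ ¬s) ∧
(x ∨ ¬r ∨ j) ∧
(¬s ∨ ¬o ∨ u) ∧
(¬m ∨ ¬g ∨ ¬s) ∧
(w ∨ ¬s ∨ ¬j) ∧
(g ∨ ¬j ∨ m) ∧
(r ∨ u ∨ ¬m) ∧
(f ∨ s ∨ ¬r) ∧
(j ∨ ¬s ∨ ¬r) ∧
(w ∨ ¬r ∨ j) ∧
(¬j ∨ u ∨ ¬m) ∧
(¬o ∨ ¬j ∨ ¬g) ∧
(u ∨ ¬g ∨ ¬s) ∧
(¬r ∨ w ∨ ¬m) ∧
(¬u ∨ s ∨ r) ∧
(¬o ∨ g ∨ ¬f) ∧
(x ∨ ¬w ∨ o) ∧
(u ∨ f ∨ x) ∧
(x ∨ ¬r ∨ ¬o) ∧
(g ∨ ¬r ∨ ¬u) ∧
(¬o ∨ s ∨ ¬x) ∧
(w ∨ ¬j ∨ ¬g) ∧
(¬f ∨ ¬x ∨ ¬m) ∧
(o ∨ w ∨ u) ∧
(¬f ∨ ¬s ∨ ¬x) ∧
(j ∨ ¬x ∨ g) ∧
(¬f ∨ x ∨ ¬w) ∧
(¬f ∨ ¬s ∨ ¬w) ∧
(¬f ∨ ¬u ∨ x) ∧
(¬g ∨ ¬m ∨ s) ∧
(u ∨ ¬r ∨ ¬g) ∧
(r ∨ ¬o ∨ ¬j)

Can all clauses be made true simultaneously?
Yes

Yes, the formula is satisfiable.

One satisfying assignment is: m=False, r=False, w=False, f=False, g=True, u=True, o=False, s=True, j=False, x=False

Verification: With this assignment, all 60 clauses evaluate to true.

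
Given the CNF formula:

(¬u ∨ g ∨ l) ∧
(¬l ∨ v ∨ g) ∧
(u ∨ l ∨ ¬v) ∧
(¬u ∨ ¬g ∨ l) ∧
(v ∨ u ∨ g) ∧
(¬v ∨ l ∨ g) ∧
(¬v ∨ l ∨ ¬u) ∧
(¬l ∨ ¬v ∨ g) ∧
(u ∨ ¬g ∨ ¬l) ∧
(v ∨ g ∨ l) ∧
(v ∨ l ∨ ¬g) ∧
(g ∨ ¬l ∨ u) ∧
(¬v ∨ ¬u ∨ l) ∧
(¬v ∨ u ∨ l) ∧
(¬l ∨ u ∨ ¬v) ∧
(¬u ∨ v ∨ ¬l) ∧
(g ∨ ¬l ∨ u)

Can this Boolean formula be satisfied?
Yes

Yes, the formula is satisfiable.

One satisfying assignment is: l=True, u=True, g=True, v=True

Verification: With this assignment, all 17 clauses evaluate to true.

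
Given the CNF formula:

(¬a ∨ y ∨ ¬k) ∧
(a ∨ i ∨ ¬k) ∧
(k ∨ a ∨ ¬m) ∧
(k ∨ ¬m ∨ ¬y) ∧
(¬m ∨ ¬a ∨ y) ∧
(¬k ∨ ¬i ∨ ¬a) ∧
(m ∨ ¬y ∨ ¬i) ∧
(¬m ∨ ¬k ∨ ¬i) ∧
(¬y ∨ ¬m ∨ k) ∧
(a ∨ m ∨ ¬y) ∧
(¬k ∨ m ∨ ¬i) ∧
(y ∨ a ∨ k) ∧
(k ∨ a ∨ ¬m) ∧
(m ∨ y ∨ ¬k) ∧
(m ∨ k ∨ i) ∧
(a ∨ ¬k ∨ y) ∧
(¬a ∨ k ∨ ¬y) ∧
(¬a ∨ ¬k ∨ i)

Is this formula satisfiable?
Yes

Yes, the formula is satisfiable.

One satisfying assignment is: k=False, i=True, a=True, m=False, y=False

Verification: With this assignment, all 18 clauses evaluate to true.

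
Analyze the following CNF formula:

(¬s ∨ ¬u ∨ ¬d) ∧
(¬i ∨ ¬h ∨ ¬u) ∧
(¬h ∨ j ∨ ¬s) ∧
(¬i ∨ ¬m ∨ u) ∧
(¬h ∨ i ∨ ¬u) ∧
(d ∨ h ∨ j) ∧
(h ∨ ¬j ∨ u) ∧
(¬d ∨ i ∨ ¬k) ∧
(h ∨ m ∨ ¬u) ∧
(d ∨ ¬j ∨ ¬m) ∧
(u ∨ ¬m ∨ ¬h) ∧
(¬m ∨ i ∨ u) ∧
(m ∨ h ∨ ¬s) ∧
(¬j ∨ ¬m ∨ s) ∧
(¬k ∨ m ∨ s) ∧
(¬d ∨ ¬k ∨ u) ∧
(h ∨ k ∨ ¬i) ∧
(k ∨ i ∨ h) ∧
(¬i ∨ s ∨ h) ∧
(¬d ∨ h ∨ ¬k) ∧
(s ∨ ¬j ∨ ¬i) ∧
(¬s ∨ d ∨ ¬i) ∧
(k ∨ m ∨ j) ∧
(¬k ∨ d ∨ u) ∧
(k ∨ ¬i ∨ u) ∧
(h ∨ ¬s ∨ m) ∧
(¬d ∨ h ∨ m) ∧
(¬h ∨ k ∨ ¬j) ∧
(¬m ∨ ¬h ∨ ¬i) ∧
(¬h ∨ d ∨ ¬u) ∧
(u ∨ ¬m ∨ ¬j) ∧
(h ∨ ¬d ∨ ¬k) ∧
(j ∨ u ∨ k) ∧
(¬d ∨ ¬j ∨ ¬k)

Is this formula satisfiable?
No

No, the formula is not satisfiable.

No assignment of truth values to the variables can make all 34 clauses true simultaneously.

The formula is UNSAT (unsatisfiable).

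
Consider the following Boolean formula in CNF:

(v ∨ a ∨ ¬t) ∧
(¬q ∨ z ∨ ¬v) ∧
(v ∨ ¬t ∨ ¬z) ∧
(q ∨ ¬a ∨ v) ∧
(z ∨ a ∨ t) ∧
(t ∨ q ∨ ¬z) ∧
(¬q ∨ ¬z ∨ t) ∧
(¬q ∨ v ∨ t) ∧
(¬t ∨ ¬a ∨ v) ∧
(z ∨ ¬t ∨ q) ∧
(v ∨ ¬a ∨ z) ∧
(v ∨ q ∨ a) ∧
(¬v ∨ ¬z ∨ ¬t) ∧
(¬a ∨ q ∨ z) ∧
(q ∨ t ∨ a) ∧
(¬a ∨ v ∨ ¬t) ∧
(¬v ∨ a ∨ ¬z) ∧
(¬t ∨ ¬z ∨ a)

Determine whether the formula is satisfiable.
No

No, the formula is not satisfiable.

No assignment of truth values to the variables can make all 18 clauses true simultaneously.

The formula is UNSAT (unsatisfiable).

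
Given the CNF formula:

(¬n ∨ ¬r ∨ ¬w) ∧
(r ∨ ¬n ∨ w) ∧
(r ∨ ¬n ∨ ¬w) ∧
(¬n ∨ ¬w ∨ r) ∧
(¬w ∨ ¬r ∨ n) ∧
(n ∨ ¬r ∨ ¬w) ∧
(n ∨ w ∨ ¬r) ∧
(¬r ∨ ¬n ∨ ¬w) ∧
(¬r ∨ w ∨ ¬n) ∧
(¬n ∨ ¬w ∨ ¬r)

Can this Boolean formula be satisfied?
Yes

Yes, the formula is satisfiable.

One satisfying assignment is: r=False, n=False, w=False

Verification: With this assignment, all 10 clauses evaluate to true.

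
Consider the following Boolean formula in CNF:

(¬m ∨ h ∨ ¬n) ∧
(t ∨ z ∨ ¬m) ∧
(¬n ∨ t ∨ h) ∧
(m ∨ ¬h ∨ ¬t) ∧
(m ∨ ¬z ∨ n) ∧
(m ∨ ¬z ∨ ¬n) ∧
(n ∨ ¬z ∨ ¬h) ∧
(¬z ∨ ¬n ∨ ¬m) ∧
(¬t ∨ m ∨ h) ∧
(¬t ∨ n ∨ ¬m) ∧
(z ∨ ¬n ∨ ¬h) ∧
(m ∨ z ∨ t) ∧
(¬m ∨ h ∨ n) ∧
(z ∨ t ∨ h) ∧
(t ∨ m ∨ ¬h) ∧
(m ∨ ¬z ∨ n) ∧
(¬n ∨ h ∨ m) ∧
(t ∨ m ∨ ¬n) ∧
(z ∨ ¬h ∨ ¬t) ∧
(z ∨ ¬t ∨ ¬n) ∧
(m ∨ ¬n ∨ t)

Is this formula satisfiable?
No

No, the formula is not satisfiable.

No assignment of truth values to the variables can make all 21 clauses true simultaneously.

The formula is UNSAT (unsatisfiable).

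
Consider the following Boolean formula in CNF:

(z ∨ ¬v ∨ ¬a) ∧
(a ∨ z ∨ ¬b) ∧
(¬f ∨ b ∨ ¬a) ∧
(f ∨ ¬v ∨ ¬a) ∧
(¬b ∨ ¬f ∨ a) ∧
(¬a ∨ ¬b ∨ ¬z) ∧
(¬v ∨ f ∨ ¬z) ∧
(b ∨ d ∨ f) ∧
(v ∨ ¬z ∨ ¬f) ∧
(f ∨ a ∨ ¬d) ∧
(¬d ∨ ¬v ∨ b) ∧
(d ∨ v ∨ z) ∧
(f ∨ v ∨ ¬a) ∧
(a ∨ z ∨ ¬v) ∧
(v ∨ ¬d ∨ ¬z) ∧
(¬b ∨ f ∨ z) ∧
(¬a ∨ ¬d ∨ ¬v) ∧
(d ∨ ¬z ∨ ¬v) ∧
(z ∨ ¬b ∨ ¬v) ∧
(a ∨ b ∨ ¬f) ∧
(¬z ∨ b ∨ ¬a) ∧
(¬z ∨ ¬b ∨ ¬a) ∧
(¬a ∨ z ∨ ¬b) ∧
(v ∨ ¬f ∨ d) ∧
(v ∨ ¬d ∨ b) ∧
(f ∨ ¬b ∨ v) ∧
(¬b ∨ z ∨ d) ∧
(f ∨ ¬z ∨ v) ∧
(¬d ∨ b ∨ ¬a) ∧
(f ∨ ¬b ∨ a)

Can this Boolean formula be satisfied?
No

No, the formula is not satisfiable.

No assignment of truth values to the variables can make all 30 clauses true simultaneously.

The formula is UNSAT (unsatisfiable).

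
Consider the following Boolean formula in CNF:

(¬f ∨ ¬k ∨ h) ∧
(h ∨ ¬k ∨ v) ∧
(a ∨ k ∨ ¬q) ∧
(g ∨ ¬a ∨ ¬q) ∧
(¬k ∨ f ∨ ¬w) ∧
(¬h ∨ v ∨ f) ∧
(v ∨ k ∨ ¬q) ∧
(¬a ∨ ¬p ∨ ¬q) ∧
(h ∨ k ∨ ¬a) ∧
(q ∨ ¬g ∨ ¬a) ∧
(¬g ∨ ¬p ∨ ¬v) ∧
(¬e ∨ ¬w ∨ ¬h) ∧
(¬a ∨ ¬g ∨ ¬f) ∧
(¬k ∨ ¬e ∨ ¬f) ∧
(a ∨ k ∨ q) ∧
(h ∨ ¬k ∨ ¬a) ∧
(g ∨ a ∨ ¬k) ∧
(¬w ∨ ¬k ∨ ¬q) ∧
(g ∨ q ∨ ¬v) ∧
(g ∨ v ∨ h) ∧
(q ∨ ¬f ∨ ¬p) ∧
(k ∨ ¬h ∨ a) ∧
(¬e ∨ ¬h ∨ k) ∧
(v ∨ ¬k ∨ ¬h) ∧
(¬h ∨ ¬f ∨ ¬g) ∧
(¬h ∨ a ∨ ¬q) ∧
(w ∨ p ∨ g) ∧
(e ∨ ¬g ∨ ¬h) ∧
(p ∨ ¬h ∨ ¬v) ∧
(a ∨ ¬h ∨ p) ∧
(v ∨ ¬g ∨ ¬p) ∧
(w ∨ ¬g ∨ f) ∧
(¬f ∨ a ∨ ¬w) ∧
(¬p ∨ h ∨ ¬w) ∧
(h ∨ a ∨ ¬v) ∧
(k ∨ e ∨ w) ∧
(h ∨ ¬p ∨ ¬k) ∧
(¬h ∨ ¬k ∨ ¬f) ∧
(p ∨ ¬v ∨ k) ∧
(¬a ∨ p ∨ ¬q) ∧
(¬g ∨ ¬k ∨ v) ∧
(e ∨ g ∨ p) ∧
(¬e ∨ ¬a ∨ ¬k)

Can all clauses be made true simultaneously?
No

No, the formula is not satisfiable.

No assignment of truth values to the variables can make all 43 clauses true simultaneously.

The formula is UNSAT (unsatisfiable).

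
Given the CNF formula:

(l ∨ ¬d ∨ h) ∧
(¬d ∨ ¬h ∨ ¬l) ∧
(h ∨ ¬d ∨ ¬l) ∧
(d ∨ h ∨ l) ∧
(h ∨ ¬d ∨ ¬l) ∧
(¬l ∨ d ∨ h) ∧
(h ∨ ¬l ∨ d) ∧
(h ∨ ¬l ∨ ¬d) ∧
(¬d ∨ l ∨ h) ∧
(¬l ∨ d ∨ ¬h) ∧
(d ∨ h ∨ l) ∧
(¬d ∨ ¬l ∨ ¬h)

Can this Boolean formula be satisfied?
Yes

Yes, the formula is satisfiable.

One satisfying assignment is: l=False, d=False, h=True

Verification: With this assignment, all 12 clauses evaluate to true.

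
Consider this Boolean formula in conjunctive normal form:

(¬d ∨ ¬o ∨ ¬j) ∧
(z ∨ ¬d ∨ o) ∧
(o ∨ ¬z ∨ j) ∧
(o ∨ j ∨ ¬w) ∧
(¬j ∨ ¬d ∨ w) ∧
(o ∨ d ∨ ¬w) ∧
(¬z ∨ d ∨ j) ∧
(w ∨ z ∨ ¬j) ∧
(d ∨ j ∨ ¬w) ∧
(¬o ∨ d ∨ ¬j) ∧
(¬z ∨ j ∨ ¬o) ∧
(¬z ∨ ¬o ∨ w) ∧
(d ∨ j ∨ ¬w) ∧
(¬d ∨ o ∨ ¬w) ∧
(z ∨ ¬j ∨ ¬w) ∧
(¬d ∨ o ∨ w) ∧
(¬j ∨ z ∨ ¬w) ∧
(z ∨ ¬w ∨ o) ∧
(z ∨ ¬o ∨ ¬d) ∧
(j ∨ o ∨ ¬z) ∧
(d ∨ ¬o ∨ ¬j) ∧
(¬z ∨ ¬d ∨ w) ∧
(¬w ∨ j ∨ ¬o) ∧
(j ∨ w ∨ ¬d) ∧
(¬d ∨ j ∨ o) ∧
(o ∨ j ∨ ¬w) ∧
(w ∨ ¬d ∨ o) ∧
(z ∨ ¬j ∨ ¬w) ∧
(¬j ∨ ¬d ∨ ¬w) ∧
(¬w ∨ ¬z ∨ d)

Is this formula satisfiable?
Yes

Yes, the formula is satisfiable.

One satisfying assignment is: d=False, j=False, o=False, w=False, z=False

Verification: With this assignment, all 30 clauses evaluate to true.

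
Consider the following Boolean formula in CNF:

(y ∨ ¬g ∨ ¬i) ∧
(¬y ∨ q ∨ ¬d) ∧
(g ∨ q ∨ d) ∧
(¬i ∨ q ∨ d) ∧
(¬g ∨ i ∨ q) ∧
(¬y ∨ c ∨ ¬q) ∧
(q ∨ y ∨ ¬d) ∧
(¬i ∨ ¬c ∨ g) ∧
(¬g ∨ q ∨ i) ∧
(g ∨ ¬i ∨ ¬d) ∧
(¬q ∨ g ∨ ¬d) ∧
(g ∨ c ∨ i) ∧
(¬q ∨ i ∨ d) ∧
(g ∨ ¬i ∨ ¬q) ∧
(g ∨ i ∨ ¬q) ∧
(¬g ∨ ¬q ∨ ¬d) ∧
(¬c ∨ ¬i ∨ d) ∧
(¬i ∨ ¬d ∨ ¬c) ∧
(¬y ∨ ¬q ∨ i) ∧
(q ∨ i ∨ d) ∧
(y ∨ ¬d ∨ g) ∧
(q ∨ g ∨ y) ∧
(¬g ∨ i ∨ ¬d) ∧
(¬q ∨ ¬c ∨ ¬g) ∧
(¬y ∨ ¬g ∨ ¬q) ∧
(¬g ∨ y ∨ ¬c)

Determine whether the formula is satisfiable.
No

No, the formula is not satisfiable.

No assignment of truth values to the variables can make all 26 clauses true simultaneously.

The formula is UNSAT (unsatisfiable).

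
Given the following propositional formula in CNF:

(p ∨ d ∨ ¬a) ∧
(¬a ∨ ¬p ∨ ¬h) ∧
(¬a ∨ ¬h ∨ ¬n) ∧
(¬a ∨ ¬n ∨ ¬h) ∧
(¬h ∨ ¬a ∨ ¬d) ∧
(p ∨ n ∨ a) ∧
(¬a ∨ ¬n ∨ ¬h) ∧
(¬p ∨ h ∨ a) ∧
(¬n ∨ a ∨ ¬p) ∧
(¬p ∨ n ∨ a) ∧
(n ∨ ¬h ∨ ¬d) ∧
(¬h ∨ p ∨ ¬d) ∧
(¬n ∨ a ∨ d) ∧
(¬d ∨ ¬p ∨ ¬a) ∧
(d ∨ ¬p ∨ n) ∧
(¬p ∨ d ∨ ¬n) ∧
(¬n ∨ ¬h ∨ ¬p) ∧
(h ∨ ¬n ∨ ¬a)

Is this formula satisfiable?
Yes

Yes, the formula is satisfiable.

One satisfying assignment is: a=True, h=False, n=False, p=False, d=True

Verification: With this assignment, all 18 clauses evaluate to true.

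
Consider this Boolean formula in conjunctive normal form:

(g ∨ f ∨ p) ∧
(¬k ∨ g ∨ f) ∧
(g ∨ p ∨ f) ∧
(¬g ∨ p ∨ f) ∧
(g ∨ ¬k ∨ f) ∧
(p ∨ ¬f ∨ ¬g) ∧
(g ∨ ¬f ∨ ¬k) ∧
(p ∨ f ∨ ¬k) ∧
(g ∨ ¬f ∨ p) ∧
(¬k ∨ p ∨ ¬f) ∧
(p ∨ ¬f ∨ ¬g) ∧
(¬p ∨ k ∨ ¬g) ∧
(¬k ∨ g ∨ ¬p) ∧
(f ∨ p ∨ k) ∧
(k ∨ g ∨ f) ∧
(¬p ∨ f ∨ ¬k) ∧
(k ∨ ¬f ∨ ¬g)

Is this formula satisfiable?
Yes

Yes, the formula is satisfiable.

One satisfying assignment is: k=False, f=True, g=False, p=True

Verification: With this assignment, all 17 clauses evaluate to true.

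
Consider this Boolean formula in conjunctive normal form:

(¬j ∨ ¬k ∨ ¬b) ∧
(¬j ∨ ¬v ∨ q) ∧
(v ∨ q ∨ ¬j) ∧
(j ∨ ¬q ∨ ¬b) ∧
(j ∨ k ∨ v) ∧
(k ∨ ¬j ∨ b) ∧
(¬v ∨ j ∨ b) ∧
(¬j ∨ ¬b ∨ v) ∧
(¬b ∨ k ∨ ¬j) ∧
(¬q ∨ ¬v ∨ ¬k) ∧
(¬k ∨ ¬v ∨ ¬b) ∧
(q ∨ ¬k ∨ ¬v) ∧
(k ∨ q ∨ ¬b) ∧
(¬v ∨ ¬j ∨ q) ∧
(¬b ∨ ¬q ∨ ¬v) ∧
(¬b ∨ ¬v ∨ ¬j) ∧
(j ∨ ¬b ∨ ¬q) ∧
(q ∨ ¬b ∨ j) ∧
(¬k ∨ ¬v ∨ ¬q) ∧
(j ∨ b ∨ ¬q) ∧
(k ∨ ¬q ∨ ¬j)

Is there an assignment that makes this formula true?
Yes

Yes, the formula is satisfiable.

One satisfying assignment is: q=True, j=True, b=False, v=False, k=True

Verification: With this assignment, all 21 clauses evaluate to true.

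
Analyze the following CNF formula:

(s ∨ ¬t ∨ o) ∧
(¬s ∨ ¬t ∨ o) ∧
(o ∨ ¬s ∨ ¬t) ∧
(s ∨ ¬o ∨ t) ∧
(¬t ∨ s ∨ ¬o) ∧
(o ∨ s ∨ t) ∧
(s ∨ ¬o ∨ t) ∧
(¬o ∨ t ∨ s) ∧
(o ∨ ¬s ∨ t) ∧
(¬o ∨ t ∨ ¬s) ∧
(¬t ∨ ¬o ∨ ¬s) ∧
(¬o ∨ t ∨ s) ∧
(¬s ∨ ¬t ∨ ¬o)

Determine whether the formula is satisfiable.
No

No, the formula is not satisfiable.

No assignment of truth values to the variables can make all 13 clauses true simultaneously.

The formula is UNSAT (unsatisfiable).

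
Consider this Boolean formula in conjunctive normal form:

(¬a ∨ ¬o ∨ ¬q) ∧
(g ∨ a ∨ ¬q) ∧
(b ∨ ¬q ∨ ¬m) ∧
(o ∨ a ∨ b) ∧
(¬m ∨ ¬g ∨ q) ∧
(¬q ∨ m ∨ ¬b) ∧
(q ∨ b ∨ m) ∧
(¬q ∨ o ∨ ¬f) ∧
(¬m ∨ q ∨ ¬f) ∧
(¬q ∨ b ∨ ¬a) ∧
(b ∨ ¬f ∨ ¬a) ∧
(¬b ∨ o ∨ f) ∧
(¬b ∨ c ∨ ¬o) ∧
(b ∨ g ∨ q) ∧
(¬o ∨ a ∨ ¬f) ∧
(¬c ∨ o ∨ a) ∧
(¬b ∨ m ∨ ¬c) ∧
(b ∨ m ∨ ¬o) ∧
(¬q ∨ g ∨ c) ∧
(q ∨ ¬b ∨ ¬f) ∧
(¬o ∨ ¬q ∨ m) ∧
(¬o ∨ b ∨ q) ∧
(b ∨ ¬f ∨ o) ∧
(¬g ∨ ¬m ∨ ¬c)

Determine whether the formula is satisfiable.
Yes

Yes, the formula is satisfiable.

One satisfying assignment is: o=True, f=False, m=True, q=False, a=True, g=False, b=True, c=True

Verification: With this assignment, all 24 clauses evaluate to true.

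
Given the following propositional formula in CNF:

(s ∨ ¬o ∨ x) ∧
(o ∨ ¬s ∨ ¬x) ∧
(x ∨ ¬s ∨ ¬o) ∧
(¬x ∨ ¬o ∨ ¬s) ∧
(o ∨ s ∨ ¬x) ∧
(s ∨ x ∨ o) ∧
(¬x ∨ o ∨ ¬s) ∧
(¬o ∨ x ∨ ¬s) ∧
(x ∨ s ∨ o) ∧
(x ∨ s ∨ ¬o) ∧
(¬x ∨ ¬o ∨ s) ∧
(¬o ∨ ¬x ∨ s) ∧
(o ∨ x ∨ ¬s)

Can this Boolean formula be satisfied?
No

No, the formula is not satisfiable.

No assignment of truth values to the variables can make all 13 clauses true simultaneously.

The formula is UNSAT (unsatisfiable).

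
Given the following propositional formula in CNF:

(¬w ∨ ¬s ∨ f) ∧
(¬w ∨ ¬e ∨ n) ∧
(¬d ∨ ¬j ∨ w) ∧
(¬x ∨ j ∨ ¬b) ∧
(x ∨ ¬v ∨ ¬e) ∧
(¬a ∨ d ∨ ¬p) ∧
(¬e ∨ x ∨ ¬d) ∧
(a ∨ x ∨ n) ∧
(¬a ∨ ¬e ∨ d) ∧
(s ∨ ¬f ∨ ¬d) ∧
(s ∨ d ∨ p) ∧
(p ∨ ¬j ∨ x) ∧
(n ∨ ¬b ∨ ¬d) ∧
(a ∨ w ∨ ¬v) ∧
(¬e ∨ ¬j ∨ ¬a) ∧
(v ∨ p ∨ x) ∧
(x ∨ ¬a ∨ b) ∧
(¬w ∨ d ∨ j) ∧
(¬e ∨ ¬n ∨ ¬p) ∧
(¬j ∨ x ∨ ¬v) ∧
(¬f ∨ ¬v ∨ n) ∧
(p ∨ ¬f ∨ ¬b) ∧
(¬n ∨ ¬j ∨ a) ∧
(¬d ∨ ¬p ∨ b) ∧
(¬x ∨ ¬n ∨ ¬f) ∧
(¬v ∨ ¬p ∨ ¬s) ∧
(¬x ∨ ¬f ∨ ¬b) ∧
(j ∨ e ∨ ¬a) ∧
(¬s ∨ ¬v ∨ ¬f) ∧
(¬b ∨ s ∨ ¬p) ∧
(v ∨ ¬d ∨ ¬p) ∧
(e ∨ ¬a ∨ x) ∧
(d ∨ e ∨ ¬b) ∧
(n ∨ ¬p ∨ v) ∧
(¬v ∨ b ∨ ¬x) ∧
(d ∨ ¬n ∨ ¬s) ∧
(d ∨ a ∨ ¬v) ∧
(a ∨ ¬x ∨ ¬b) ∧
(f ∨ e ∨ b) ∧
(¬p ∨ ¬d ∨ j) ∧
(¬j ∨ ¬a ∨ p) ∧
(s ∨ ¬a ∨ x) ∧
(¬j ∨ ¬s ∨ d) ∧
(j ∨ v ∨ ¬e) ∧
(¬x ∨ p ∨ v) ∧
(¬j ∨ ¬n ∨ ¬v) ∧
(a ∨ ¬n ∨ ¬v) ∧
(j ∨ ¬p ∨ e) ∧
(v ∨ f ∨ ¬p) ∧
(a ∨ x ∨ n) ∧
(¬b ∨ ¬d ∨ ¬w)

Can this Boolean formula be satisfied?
No

No, the formula is not satisfiable.

No assignment of truth values to the variables can make all 51 clauses true simultaneously.

The formula is UNSAT (unsatisfiable).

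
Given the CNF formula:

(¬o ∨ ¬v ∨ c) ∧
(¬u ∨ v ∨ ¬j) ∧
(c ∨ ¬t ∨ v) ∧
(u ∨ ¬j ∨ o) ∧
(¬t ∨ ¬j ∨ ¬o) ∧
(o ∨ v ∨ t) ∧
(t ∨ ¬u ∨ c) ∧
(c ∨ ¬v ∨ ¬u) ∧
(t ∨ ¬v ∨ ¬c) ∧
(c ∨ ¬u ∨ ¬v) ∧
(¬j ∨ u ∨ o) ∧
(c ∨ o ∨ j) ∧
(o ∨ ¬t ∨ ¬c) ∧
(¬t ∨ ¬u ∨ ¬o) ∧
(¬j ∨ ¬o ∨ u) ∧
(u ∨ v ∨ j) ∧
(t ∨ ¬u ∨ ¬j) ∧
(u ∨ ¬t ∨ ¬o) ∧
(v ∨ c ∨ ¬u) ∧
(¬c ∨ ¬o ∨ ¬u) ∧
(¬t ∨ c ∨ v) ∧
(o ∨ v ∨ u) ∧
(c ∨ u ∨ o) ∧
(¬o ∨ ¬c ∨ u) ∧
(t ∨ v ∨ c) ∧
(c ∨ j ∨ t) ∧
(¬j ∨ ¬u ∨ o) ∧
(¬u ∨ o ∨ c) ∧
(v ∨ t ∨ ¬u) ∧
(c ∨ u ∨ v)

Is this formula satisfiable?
No

No, the formula is not satisfiable.

No assignment of truth values to the variables can make all 30 clauses true simultaneously.

The formula is UNSAT (unsatisfiable).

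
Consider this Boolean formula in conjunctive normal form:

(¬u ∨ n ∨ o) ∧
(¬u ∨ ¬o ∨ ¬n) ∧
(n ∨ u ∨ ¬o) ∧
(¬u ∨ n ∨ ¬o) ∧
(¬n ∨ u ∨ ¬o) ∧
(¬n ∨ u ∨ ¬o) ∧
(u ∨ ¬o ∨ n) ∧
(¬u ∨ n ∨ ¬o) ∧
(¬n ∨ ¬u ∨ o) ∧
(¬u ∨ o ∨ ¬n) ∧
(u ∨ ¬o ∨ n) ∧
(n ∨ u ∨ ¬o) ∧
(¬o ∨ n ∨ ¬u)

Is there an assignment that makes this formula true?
Yes

Yes, the formula is satisfiable.

One satisfying assignment is: o=False, n=False, u=False

Verification: With this assignment, all 13 clauses evaluate to true.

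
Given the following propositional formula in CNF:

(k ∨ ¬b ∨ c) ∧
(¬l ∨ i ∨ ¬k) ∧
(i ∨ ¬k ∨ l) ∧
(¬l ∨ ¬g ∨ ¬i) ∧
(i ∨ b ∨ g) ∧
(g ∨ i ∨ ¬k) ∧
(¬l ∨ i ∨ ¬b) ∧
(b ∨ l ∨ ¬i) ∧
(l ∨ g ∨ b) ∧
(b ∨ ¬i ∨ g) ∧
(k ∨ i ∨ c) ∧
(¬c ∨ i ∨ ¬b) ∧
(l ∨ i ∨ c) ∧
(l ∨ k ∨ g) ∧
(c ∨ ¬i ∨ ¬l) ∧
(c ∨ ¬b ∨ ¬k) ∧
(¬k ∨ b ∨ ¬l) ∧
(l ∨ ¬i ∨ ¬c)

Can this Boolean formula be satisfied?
Yes

Yes, the formula is satisfiable.

One satisfying assignment is: l=False, g=True, i=False, c=True, k=False, b=False

Verification: With this assignment, all 18 clauses evaluate to true.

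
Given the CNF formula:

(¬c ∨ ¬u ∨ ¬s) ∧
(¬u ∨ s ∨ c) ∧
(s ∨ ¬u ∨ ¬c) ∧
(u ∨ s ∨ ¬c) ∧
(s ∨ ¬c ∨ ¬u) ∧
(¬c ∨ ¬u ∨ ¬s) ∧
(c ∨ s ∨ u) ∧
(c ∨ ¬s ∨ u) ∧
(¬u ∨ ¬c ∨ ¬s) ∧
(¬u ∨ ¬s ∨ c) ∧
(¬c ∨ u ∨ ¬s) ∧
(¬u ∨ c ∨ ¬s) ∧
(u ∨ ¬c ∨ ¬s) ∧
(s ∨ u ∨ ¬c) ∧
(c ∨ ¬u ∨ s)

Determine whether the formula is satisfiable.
No

No, the formula is not satisfiable.

No assignment of truth values to the variables can make all 15 clauses true simultaneously.

The formula is UNSAT (unsatisfiable).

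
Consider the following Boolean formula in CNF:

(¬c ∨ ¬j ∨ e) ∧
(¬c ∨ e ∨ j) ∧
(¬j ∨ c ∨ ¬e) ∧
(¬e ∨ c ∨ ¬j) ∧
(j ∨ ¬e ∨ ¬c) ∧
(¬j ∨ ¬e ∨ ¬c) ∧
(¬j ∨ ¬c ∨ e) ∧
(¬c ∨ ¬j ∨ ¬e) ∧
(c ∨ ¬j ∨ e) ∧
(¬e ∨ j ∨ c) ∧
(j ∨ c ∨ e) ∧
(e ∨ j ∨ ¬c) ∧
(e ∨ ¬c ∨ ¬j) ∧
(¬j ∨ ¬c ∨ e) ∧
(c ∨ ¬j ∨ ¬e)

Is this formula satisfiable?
No

No, the formula is not satisfiable.

No assignment of truth values to the variables can make all 15 clauses true simultaneously.

The formula is UNSAT (unsatisfiable).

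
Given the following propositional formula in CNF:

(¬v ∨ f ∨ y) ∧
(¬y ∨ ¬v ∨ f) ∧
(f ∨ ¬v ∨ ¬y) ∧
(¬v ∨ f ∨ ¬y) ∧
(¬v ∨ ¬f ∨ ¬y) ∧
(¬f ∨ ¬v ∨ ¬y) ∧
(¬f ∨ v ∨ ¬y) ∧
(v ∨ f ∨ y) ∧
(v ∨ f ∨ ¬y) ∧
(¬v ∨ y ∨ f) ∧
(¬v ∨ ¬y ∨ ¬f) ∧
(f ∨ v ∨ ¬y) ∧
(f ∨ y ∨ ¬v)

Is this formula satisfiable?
Yes

Yes, the formula is satisfiable.

One satisfying assignment is: f=True, v=False, y=False

Verification: With this assignment, all 13 clauses evaluate to true.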